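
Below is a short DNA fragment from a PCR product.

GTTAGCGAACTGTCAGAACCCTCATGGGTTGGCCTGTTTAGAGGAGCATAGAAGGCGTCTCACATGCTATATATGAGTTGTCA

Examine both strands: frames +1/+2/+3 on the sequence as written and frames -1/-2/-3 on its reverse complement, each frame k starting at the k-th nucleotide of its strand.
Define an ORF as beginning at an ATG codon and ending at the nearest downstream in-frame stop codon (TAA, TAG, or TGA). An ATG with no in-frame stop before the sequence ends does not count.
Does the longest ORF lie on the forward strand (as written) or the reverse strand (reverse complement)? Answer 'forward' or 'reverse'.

Reverse complement (5'→3'): TGACAACTCATATATAGCATGTGAGACGCCTTCTATGCTCCTCTAAACAGGCCAACCCATGAGGGTTCTGACAGTTCGCTAAC
Frame +1: GTT AGC GAA CTG TCA GAA CCC TCA TGG GTT GGC CTG TTT AGA GGA GCA TAG AAG GCG TCT CAC ATG CTA TAT ATG AGT TGT — no ATG→stop ORF.
Frame +2: TTA GCG AAC TGT CAG AAC CCT CAT GGG TTG GCC TGT TTA GAG GAG CAT AGA AGG CGT CTC ACA TGC TAT ATA TGA GTT GTC — no ATG→stop ORF.
Frame +3: TAG CGA ACT GTC AGA ACC CTC ATG GGT TGG CCT GTT TAG AGG AGC ATA GAA GGC GTC TCA CAT GCT ATA TAT GAG TTG TCA — ATG at 24, stop TAG at 39 → 18 nt.
Frame -1: TGA CAA CTC ATA TAT AGC ATG TGA GAC GCC TTC TAT GCT CCT CTA AAC AGG CCA ACC CAT GAG GGT TCT GAC AGT TCG CTA — ATG at 19, stop TGA at 22 → 6 nt.
Frame -2: GAC AAC TCA TAT ATA GCA TGT GAG ACG CCT TCT ATG CTC CTC TAA ACA GGC CAA CCC ATG AGG GTT CTG ACA GTT CGC TAA — ATG at 35, stop TAA at 44 → 12 nt; ATG at 59, stop TAA at 80 → 24 nt.
Frame -3: ACA ACT CAT ATA TAG CAT GTG AGA CGC CTT CTA TGC TCC TCT AAA CAG GCC AAC CCA TGA GGG TTC TGA CAG TTC GCT AAC — no ATG→stop ORF.
Forward-strand max 18 nt; reverse-strand max 24 nt. The reverse strand has the longer ORF.

reverse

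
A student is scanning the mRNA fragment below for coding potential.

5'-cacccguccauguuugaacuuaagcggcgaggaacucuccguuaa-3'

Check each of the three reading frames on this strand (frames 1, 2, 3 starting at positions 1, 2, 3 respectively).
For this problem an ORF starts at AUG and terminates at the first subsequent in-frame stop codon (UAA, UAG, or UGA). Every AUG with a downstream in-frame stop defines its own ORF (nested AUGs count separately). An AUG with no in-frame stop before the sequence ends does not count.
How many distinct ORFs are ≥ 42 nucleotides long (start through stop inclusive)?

Frame 1: CAC CCG UCC AUG UUU GAA CUU AAG CGG CGA GGA ACU CUC CGU UAA — AUG at 10, stop UAA at 43 → 36 nt.
Frame 2: ACC CGU CCA UGU UUG AAC UUA AGC GGC GAG GAA CUC UCC GUU — no AUG→stop ORF.
Frame 3: CCC GUC CAU GUU UGA ACU UAA GCG GCG AGG AAC UCU CCG UUA — no AUG→stop ORF.
No ORF reaches 42 nucleotides. Count = 0.

0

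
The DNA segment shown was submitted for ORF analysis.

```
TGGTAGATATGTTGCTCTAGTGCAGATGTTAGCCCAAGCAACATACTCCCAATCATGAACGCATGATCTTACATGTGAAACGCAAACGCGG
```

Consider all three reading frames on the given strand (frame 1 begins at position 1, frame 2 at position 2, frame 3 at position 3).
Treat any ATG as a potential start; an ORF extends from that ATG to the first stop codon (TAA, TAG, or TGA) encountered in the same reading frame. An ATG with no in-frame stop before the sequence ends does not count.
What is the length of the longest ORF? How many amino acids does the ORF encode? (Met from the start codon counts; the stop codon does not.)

Frame 1: TGG TAG ATA TGT TGC TCT AGT GCA GAT GTT AGC CCA AGC AAC ATA CTC CCA ATC ATG AAC GCA TGA TCT TAC ATG TGA AAC GCA AAC GCG — ATG at 55, stop TGA at 64 → 12 nt; ATG at 73, stop TGA at 76 → 6 nt.
Frame 2: GGT AGA TAT GTT GCT CTA GTG CAG ATG TTA GCC CAA GCA ACA TAC TCC CAA TCA TGA ACG CAT GAT CTT ACA TGT GAA ACG CAA ACG CGG — ATG at 26, stop TGA at 56 → 33 nt.
Frame 3: GTA GAT ATG TTG CTC TAG TGC AGA TGT TAG CCC AAG CAA CAT ACT CCC AAT CAT GAA CGC ATG ATC TTA CAT GTG AAA CGC AAA CGC — ATG at 9, stop TAG at 18 → 12 nt.
Longest: frame 2, positions 26–58, 33 nt = 11 codons = 10 aa. → 10 amino acids.

10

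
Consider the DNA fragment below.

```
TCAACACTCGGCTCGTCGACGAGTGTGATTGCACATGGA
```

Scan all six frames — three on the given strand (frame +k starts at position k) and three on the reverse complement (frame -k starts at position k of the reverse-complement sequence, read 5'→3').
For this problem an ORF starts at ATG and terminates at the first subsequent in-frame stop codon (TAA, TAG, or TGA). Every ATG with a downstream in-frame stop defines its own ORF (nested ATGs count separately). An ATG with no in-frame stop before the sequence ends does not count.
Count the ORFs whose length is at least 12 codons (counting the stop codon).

Reverse complement (5'→3'): TCCATGTGCAATCACACTCGTCGACGAGCCGAGTGTTGA
Frame +1: TCA ACA CTC GGC TCG TCG ACG AGT GTG ATT GCA CAT GGA — no ATG→stop ORF.
Frame +2: CAA CAC TCG GCT CGT CGA CGA GTG TGA TTG CAC ATG — no ATG→stop ORF.
Frame +3: AAC ACT CGG CTC GTC GAC GAG TGT GAT TGC ACA TGG — no ATG→stop ORF.
Frame -1: TCC ATG TGC AAT CAC ACT CGT CGA CGA GCC GAG TGT TGA — ATG at 4, stop TGA at 37 → 36 nt.
Frame -2: CCA TGT GCA ATC ACA CTC GTC GAC GAG CCG AGT GTT — no ATG→stop ORF.
Frame -3: CAT GTG CAA TCA CAC TCG TCG ACG AGC CGA GTG TTG — no ATG→stop ORF.
ORFs ≥ 12 codons: frame -1 4–39 (12 codons). Count = 1.

1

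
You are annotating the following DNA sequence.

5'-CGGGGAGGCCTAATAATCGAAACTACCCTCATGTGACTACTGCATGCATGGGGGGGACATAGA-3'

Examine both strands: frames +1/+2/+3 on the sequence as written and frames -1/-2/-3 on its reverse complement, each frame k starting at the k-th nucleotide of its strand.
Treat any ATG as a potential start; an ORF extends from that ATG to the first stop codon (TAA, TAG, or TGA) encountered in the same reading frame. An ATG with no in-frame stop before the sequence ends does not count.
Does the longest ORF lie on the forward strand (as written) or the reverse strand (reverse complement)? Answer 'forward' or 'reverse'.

reverse

Reverse complement (5'→3'): TCTATGTCCCCCCCATGCATGCAGTAGTCACATGAGGGTAGTTTCGATTATTAGGCCTCCCCG
Frame +1: CGG GGA GGC CTA ATA ATC GAA ACT ACC CTC ATG TGA CTA CTG CAT GCA TGG GGG GGA CAT AGA — ATG at 31, stop TGA at 34 → 6 nt.
Frame +2: GGG GAG GCC TAA TAA TCG AAA CTA CCC TCA TGT GAC TAC TGC ATG CAT GGG GGG GAC ATA — no ATG→stop ORF.
Frame +3: GGG AGG CCT AAT AAT CGA AAC TAC CCT CAT GTG ACT ACT GCA TGC ATG GGG GGG ACA TAG — ATG at 48, stop TAG at 60 → 15 nt.
Frame -1: TCT ATG TCC CCC CCA TGC ATG CAG TAG TCA CAT GAG GGT AGT TTC GAT TAT TAG GCC TCC CCG — ATG at 4, stop TAG at 25 → 24 nt; ATG at 19, stop TAG at 25 → 9 nt.
Frame -2: CTA TGT CCC CCC CAT GCA TGC AGT AGT CAC ATG AGG GTA GTT TCG ATT ATT AGG CCT CCC — no ATG→stop ORF.
Frame -3: TAT GTC CCC CCC ATG CAT GCA GTA GTC ACA TGA GGG TAG TTT CGA TTA TTA GGC CTC CCC — ATG at 15, stop TGA at 33 → 21 nt.
Forward-strand max 15 nt; reverse-strand max 24 nt. The reverse strand has the longer ORF.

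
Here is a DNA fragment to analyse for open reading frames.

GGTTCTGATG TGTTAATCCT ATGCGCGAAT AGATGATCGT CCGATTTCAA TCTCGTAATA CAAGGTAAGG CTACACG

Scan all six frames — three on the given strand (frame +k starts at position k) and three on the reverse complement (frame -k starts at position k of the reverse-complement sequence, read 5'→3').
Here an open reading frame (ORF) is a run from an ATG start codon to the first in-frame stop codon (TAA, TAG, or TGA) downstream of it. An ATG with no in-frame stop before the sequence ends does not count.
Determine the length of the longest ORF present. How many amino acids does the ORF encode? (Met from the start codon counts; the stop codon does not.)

11

Reverse complement (5'→3'): CGTGTAGCCTTACCTTGTATTACGAGATTGAAATCGGACGATCATCTATTCGCGCATAGGATTAACACATCAGAACC
Frame +1: GGT TCT GAT GTG TTA ATC CTA TGC GCG AAT AGA TGA TCG TCC GAT TTC AAT CTC GTA ATA CAA GGT AAG GCT ACA — no ATG→stop ORF.
Frame +2: GTT CTG ATG TGT TAA TCC TAT GCG CGA ATA GAT GAT CGT CCG ATT TCA ATC TCG TAA TAC AAG GTA AGG CTA CAC — ATG at 8, stop TAA at 14 → 9 nt.
Frame +3: TTC TGA TGT GTT AAT CCT ATG CGC GAA TAG ATG ATC GTC CGA TTT CAA TCT CGT AAT ACA AGG TAA GGC TAC ACG — ATG at 21, stop TAG at 30 → 12 nt; ATG at 33, stop TAA at 66 → 36 nt.
Frame -1: CGT GTA GCC TTA CCT TGT ATT ACG AGA TTG AAA TCG GAC GAT CAT CTA TTC GCG CAT AGG ATT AAC ACA TCA GAA — no ATG→stop ORF.
Frame -2: GTG TAG CCT TAC CTT GTA TTA CGA GAT TGA AAT CGG ACG ATC ATC TAT TCG CGC ATA GGA TTA ACA CAT CAG AAC — no ATG→stop ORF.
Frame -3: TGT AGC CTT ACC TTG TAT TAC GAG ATT GAA ATC GGA CGA TCA TCT ATT CGC GCA TAG GAT TAA CAC ATC AGA ACC — no ATG→stop ORF.
Longest: frame +3, positions 33–68, 36 nt = 12 codons = 11 aa. → 11 amino acids.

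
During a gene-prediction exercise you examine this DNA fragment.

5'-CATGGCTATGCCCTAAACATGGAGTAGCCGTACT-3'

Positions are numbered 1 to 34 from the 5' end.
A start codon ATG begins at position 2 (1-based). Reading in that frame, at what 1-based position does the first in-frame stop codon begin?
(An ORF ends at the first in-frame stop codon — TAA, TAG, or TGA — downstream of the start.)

Codons from position 2: ATG (2–4), GCT (5–7), ATG (8–10), CCC (11–13), TAA (14–16).
TAA is a stop codon; it begins at position 14.

14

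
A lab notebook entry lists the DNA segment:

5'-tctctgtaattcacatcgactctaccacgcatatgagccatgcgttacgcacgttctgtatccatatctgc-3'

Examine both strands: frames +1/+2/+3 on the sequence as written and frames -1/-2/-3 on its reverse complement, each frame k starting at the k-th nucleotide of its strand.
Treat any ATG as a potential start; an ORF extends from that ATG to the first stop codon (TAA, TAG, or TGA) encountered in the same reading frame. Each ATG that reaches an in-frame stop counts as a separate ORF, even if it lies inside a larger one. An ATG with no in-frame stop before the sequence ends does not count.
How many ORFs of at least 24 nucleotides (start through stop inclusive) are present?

0

Reverse complement (5'→3'): GCAGATATGGATACAGAACGTGCGTAACGCATGGCTCATATGCGTGGTAGAGTCGATGTGAATTACAGAGA
Frame +1: TCT CTG TAA TTC ACA TCG ACT CTA CCA CGC ATA TGA GCC ATG CGT TAC GCA CGT TCT GTA TCC ATA TCT — no ATG→stop ORF.
Frame +2: CTC TGT AAT TCA CAT CGA CTC TAC CAC GCA TAT GAG CCA TGC GTT ACG CAC GTT CTG TAT CCA TAT CTG — no ATG→stop ORF.
Frame +3: TCT GTA ATT CAC ATC GAC TCT ACC ACG CAT ATG AGC CAT GCG TTA CGC ACG TTC TGT ATC CAT ATC TGC — no ATG→stop ORF.
Frame -1: GCA GAT ATG GAT ACA GAA CGT GCG TAA CGC ATG GCT CAT ATG CGT GGT AGA GTC GAT GTG AAT TAC AGA — ATG at 7, stop TAA at 25 → 21 nt.
Frame -2: CAG ATA TGG ATA CAG AAC GTG CGT AAC GCA TGG CTC ATA TGC GTG GTA GAG TCG ATG TGA ATT ACA GAG — ATG at 56, stop TGA at 59 → 6 nt.
Frame -3: AGA TAT GGA TAC AGA ACG TGC GTA ACG CAT GGC TCA TAT GCG TGG TAG AGT CGA TGT GAA TTA CAG AGA — no ATG→stop ORF.
No ORF reaches 24 nucleotides. Count = 0.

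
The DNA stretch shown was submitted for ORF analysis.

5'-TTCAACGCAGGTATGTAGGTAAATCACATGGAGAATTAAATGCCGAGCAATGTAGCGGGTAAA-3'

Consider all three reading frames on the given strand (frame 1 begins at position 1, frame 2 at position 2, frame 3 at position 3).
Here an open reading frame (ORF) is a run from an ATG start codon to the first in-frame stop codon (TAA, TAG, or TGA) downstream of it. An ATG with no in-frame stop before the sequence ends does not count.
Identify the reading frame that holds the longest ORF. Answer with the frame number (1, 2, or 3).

Frame 1: TTC AAC GCA GGT ATG TAG GTA AAT CAC ATG GAG AAT TAA ATG CCG AGC AAT GTA GCG GGT AAA — ATG at 13, stop TAG at 16 → 6 nt; ATG at 28, stop TAA at 37 → 12 nt.
Frame 2: TCA ACG CAG GTA TGT AGG TAA ATC ACA TGG AGA ATT AAA TGC CGA GCA ATG TAG CGG GTA — ATG at 50, stop TAG at 53 → 6 nt.
Frame 3: CAA CGC AGG TAT GTA GGT AAA TCA CAT GGA GAA TTA AAT GCC GAG CAA TGT AGC GGG TAA — no ATG→stop ORF.
Longest ORF is 12 nt in frame 1 (positions 28–39).

1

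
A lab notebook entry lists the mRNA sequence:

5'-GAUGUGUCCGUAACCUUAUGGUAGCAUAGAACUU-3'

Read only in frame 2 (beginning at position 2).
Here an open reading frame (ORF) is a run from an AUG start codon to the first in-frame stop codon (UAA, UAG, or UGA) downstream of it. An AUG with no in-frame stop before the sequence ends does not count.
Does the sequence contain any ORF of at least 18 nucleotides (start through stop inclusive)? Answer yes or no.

Frame 2: AUG UGU CCG UAA CCU UAU GGU AGC AUA GAA CUU — AUG at 2, stop UAA at 11 → 12 nt.
Largest ORF found is 12 nucleotides < 18, so no.

no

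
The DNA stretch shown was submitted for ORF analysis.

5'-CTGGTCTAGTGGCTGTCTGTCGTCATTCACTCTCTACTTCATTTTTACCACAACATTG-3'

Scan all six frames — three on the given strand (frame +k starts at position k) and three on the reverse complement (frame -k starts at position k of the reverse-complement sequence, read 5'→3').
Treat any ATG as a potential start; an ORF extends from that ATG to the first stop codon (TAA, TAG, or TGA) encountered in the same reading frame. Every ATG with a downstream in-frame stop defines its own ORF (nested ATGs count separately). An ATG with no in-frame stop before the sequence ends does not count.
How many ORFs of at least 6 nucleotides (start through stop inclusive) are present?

3

Reverse complement (5'→3'): CAATGTTGTGGTAAAAATGAAGTAGAGAGTGAATGACGACAGACAGCCACTAGACCAG
Frame +1: CTG GTC TAG TGG CTG TCT GTC GTC ATT CAC TCT CTA CTT CAT TTT TAC CAC AAC ATT — no ATG→stop ORF.
Frame +2: TGG TCT AGT GGC TGT CTG TCG TCA TTC ACT CTC TAC TTC ATT TTT ACC ACA ACA TTG — no ATG→stop ORF.
Frame +3: GGT CTA GTG GCT GTC TGT CGT CAT TCA CTC TCT ACT TCA TTT TTA CCA CAA CAT — no ATG→stop ORF.
Frame -1: CAA TGT TGT GGT AAA AAT GAA GTA GAG AGT GAA TGA CGA CAG ACA GCC ACT AGA CCA — no ATG→stop ORF.
Frame -2: AAT GTT GTG GTA AAA ATG AAG TAG AGA GTG AAT GAC GAC AGA CAG CCA CTA GAC CAG — ATG at 17, stop TAG at 23 → 9 nt.
Frame -3: ATG TTG TGG TAA AAA TGA AGT AGA GAG TGA ATG ACG ACA GAC AGC CAC TAG ACC — ATG at 3, stop TAA at 12 → 12 nt; ATG at 33, stop TAG at 51 → 21 nt.
ORFs ≥ 6 nucleotides: frame -2 17–25 (9 nucleotides), frame -3 3–14 (12 nucleotides), frame -3 33–53 (21 nucleotides). Count = 3.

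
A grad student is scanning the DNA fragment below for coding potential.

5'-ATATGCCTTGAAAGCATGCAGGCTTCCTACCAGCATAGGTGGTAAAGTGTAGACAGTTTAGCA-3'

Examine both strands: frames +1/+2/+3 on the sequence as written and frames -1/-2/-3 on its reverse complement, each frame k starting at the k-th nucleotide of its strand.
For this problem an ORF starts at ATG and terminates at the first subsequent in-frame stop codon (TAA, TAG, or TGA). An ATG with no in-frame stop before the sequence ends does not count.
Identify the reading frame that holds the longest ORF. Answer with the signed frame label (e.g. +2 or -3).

Reverse complement (5'→3'): TGCTAAACTGTCTACACTTTACCACCTATGCTGGTAGGAAGCCTGCATGCTTTCAAGGCATAT
Frame +1: ATA TGC CTT GAA AGC ATG CAG GCT TCC TAC CAG CAT AGG TGG TAA AGT GTA GAC AGT TTA GCA — ATG at 16, stop TAA at 43 → 30 nt.
Frame +2: TAT GCC TTG AAA GCA TGC AGG CTT CCT ACC AGC ATA GGT GGT AAA GTG TAG ACA GTT TAG — no ATG→stop ORF.
Frame +3: ATG CCT TGA AAG CAT GCA GGC TTC CTA CCA GCA TAG GTG GTA AAG TGT AGA CAG TTT AGC — ATG at 3, stop TGA at 9 → 9 nt.
Frame -1: TGC TAA ACT GTC TAC ACT TTA CCA CCT ATG CTG GTA GGA AGC CTG CAT GCT TTC AAG GCA TAT — no ATG→stop ORF.
Frame -2: GCT AAA CTG TCT ACA CTT TAC CAC CTA TGC TGG TAG GAA GCC TGC ATG CTT TCA AGG CAT — no ATG→stop ORF.
Frame -3: CTA AAC TGT CTA CAC TTT ACC ACC TAT GCT GGT AGG AAG CCT GCA TGC TTT CAA GGC ATA — no ATG→stop ORF.
Longest ORF is 30 nt in frame +1 (positions 16–45).

+1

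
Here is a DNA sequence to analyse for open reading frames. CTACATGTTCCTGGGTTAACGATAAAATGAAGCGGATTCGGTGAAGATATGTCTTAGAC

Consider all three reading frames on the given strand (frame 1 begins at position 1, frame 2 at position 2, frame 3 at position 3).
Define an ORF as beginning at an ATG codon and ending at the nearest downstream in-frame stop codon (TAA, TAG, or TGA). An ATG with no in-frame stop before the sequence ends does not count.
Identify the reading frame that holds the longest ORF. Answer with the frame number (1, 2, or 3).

Frame 1: CTA CAT GTT CCT GGG TTA ACG ATA AAA TGA AGC GGA TTC GGT GAA GAT ATG TCT TAG — ATG at 49, stop TAG at 55 → 9 nt.
Frame 2: TAC ATG TTC CTG GGT TAA CGA TAA AAT GAA GCG GAT TCG GTG AAG ATA TGT CTT AGA — ATG at 5, stop TAA at 17 → 15 nt.
Frame 3: ACA TGT TCC TGG GTT AAC GAT AAA ATG AAG CGG ATT CGG TGA AGA TAT GTC TTA GAC — ATG at 27, stop TGA at 42 → 18 nt.
Longest ORF is 18 nt in frame 3 (positions 27–44).

3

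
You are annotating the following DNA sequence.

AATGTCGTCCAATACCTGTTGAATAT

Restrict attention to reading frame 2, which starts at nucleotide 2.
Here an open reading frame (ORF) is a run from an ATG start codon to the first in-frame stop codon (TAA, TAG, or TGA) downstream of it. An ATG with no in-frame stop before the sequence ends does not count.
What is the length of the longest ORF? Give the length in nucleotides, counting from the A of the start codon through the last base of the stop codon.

21

Frame 2: ATG TCG TCC AAT ACC TGT TGA ATA — ATG at 2, stop TGA at 20 → 21 nt.
Longest: frame 2, positions 2–22, 21 nt = 7 codons = 6 aa. → 21 nucleotides.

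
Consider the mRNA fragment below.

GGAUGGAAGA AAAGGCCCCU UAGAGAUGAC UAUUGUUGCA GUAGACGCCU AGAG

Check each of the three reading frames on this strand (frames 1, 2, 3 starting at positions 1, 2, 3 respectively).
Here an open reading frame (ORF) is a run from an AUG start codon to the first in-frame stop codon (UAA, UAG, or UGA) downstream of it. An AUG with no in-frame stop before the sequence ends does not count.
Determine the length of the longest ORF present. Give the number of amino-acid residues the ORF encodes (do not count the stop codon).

Frame 1: GGA UGG AAG AAA AGG CCC CUU AGA GAU GAC UAU UGU UGC AGU AGA CGC CUA GAG — no AUG→stop ORF.
Frame 2: GAU GGA AGA AAA GGC CCC UUA GAG AUG ACU AUU GUU GCA GUA GAC GCC UAG — AUG at 26, stop UAG at 50 → 27 nt.
Frame 3: AUG GAA GAA AAG GCC CCU UAG AGA UGA CUA UUG UUG CAG UAG ACG CCU AGA — AUG at 3, stop UAG at 21 → 21 nt.
Longest: frame 2, positions 26–52, 27 nt = 9 codons = 8 aa. → 8 amino acids.

8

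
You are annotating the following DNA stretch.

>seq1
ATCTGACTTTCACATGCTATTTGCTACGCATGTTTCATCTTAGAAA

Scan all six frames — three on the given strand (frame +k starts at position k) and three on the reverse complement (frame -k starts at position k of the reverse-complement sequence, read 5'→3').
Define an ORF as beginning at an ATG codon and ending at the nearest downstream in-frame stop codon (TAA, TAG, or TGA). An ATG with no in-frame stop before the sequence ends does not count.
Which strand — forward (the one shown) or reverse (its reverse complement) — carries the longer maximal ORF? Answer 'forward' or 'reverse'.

Reverse complement (5'→3'): TTTCTAAGATGAAACATGCGTAGCAAATAGCATGTGAAAGTCAGAT
Frame +1: ATC TGA CTT TCA CAT GCT ATT TGC TAC GCA TGT TTC ATC TTA GAA — no ATG→stop ORF.
Frame +2: TCT GAC TTT CAC ATG CTA TTT GCT ACG CAT GTT TCA TCT TAG AAA — ATG at 14, stop TAG at 41 → 30 nt.
Frame +3: CTG ACT TTC ACA TGC TAT TTG CTA CGC ATG TTT CAT CTT AGA — no ATG→stop ORF.
Frame -1: TTT CTA AGA TGA AAC ATG CGT AGC AAA TAG CAT GTG AAA GTC AGA — ATG at 16, stop TAG at 28 → 15 nt.
Frame -2: TTC TAA GAT GAA ACA TGC GTA GCA AAT AGC ATG TGA AAG TCA GAT — ATG at 32, stop TGA at 35 → 6 nt.
Frame -3: TCT AAG ATG AAA CAT GCG TAG CAA ATA GCA TGT GAA AGT CAG — ATG at 9, stop TAG at 21 → 15 nt.
Forward-strand max 30 nt; reverse-strand max 15 nt. The forward strand has the longer ORF.

forward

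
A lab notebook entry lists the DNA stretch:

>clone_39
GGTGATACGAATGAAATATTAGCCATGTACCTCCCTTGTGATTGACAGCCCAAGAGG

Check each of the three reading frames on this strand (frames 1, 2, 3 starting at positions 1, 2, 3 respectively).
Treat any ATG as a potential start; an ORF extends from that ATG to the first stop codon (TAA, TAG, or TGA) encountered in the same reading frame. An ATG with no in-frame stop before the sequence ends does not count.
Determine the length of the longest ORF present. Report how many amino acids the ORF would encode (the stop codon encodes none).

6

Frame 1: GGT GAT ACG AAT GAA ATA TTA GCC ATG TAC CTC CCT TGT GAT TGA CAG CCC AAG AGG — ATG at 25, stop TGA at 43 → 21 nt.
Frame 2: GTG ATA CGA ATG AAA TAT TAG CCA TGT ACC TCC CTT GTG ATT GAC AGC CCA AGA — ATG at 11, stop TAG at 20 → 12 nt.
Frame 3: TGA TAC GAA TGA AAT ATT AGC CAT GTA CCT CCC TTG TGA TTG ACA GCC CAA GAG — no ATG→stop ORF.
Longest: frame 1, positions 25–45, 21 nt = 7 codons = 6 aa. → 6 amino acids.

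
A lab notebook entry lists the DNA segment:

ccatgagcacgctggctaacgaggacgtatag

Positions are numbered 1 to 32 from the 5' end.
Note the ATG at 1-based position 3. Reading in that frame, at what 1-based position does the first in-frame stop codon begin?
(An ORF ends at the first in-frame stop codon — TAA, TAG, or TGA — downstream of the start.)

30

Codons from position 3: ATG (3–5), AGC (6–8), ACG (9–11), CTG (12–14), GCT (15–17), AAC (18–20), GAG (21–23), GAC (24–26), GTA (27–29), TAG (30–32).
TAG is a stop codon; it begins at position 30.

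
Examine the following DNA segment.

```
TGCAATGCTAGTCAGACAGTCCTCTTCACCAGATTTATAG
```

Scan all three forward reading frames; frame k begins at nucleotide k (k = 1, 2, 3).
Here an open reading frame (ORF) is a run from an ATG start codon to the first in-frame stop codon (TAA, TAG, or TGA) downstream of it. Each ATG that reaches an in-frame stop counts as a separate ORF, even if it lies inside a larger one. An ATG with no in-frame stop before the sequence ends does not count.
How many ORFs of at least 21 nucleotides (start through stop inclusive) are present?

1

Frame 1: TGC AAT GCT AGT CAG ACA GTC CTC TTC ACC AGA TTT ATA — no ATG→stop ORF.
Frame 2: GCA ATG CTA GTC AGA CAG TCC TCT TCA CCA GAT TTA TAG — ATG at 5, stop TAG at 38 → 36 nt.
Frame 3: CAA TGC TAG TCA GAC AGT CCT CTT CAC CAG ATT TAT — no ATG→stop ORF.
ORFs ≥ 21 nucleotides: frame 2 5–40 (36 nucleotides). Count = 1.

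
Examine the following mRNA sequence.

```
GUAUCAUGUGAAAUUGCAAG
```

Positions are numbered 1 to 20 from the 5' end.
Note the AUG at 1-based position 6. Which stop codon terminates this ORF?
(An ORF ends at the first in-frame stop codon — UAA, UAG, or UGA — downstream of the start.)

Codons from position 6: AUG (6–8), UGA (9–11).
The first in-frame stop codon is UGA.

UGA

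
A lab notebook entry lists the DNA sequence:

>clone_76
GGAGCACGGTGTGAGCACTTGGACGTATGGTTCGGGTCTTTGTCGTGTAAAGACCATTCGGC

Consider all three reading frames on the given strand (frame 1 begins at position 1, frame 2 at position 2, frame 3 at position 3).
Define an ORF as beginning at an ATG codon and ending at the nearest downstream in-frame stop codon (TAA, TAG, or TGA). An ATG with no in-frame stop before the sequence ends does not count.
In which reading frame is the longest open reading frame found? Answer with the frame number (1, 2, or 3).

3

Frame 1: GGA GCA CGG TGT GAG CAC TTG GAC GTA TGG TTC GGG TCT TTG TCG TGT AAA GAC CAT TCG — no ATG→stop ORF.
Frame 2: GAG CAC GGT GTG AGC ACT TGG ACG TAT GGT TCG GGT CTT TGT CGT GTA AAG ACC ATT CGG — no ATG→stop ORF.
Frame 3: AGC ACG GTG TGA GCA CTT GGA CGT ATG GTT CGG GTC TTT GTC GTG TAA AGA CCA TTC GGC — ATG at 27, stop TAA at 48 → 24 nt.
Longest ORF is 24 nt in frame 3 (positions 27–50).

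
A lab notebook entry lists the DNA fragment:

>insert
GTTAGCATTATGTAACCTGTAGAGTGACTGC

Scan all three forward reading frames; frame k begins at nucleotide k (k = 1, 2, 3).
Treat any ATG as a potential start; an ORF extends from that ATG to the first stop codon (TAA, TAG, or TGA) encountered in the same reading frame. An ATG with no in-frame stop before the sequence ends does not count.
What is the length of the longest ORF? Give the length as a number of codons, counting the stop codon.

Frame 1: GTT AGC ATT ATG TAA CCT GTA GAG TGA CTG — ATG at 10, stop TAA at 13 → 6 nt.
Frame 2: TTA GCA TTA TGT AAC CTG TAG AGT GAC TGC — no ATG→stop ORF.
Frame 3: TAG CAT TAT GTA ACC TGT AGA GTG ACT — no ATG→stop ORF.
Longest: frame 1, positions 10–15, 6 nt = 2 codons = 1 aa. → 2 codons.

2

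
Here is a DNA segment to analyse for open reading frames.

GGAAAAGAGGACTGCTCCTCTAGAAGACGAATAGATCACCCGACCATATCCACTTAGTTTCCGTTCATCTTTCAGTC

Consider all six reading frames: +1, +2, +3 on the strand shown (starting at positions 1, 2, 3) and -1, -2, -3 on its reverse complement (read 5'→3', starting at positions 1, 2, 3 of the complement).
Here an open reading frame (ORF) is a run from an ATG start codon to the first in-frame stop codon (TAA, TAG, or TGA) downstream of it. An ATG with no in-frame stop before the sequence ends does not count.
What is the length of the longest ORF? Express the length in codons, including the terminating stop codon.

Reverse complement (5'→3'): GACTGAAAGATGAACGGAAACTAAGTGGATATGGTCGGGTGATCTATTCGTCTTCTAGAGGAGCAGTCCTCTTTTCC
Frame +1: GGA AAA GAG GAC TGC TCC TCT AGA AGA CGA ATA GAT CAC CCG ACC ATA TCC ACT TAG TTT CCG TTC ATC TTT CAG — no ATG→stop ORF.
Frame +2: GAA AAG AGG ACT GCT CCT CTA GAA GAC GAA TAG ATC ACC CGA CCA TAT CCA CTT AGT TTC CGT TCA TCT TTC AGT — no ATG→stop ORF.
Frame +3: AAA AGA GGA CTG CTC CTC TAG AAG ACG AAT AGA TCA CCC GAC CAT ATC CAC TTA GTT TCC GTT CAT CTT TCA GTC — no ATG→stop ORF.
Frame -1: GAC TGA AAG ATG AAC GGA AAC TAA GTG GAT ATG GTC GGG TGA TCT ATT CGT CTT CTA GAG GAG CAG TCC TCT TTT — ATG at 10, stop TAA at 22 → 15 nt; ATG at 31, stop TGA at 40 → 12 nt.
Frame -2: ACT GAA AGA TGA ACG GAA ACT AAG TGG ATA TGG TCG GGT GAT CTA TTC GTC TTC TAG AGG AGC AGT CCT CTT TTC — no ATG→stop ORF.
Frame -3: CTG AAA GAT GAA CGG AAA CTA AGT GGA TAT GGT CGG GTG ATC TAT TCG TCT TCT AGA GGA GCA GTC CTC TTT TCC — no ATG→stop ORF.
Longest: frame -1, positions 10–24, 15 nt = 5 codons = 4 aa. → 5 codons.

5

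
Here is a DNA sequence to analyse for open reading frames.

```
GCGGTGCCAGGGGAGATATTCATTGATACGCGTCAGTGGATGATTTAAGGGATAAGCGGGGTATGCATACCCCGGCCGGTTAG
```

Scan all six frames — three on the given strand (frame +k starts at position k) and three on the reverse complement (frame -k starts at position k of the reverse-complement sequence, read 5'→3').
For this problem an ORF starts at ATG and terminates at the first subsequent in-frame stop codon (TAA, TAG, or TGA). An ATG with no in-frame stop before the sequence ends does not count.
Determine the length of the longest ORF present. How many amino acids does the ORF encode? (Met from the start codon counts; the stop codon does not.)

7

Reverse complement (5'→3'): CTAACCGGCCGGGGTATGCATACCCCGCTTATCCCTTAAATCATCCACTGACGCGTATCAATGAATATCTCCCCTGGCACCGC
Frame +1: GCG GTG CCA GGG GAG ATA TTC ATT GAT ACG CGT CAG TGG ATG ATT TAA GGG ATA AGC GGG GTA TGC ATA CCC CGG CCG GTT — ATG at 40, stop TAA at 46 → 9 nt.
Frame +2: CGG TGC CAG GGG AGA TAT TCA TTG ATA CGC GTC AGT GGA TGA TTT AAG GGA TAA GCG GGG TAT GCA TAC CCC GGC CGG TTA — no ATG→stop ORF.
Frame +3: GGT GCC AGG GGA GAT ATT CAT TGA TAC GCG TCA GTG GAT GAT TTA AGG GAT AAG CGG GGT ATG CAT ACC CCG GCC GGT TAG — ATG at 63, stop TAG at 81 → 21 nt.
Frame -1: CTA ACC GGC CGG GGT ATG CAT ACC CCG CTT ATC CCT TAA ATC ATC CAC TGA CGC GTA TCA ATG AAT ATC TCC CCT GGC ACC — ATG at 16, stop TAA at 37 → 24 nt.
Frame -2: TAA CCG GCC GGG GTA TGC ATA CCC CGC TTA TCC CTT AAA TCA TCC ACT GAC GCG TAT CAA TGA ATA TCT CCC CTG GCA CCG — no ATG→stop ORF.
Frame -3: AAC CGG CCG GGG TAT GCA TAC CCC GCT TAT CCC TTA AAT CAT CCA CTG ACG CGT ATC AAT GAA TAT CTC CCC TGG CAC CGC — no ATG→stop ORF.
Longest: frame -1, positions 16–39, 24 nt = 8 codons = 7 aa. → 7 amino acids.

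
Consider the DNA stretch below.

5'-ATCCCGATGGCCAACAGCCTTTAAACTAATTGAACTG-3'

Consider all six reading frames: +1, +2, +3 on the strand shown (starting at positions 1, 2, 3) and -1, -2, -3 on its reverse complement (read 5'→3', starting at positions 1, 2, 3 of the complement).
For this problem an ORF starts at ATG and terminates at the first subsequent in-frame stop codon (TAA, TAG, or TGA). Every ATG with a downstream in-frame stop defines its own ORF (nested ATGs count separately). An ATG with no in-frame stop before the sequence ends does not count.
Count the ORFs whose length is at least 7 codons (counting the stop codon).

0

Reverse complement (5'→3'): CAGTTCAATTAGTTTAAAGGCTGTTGGCCATCGGGAT
Frame +1: ATC CCG ATG GCC AAC AGC CTT TAA ACT AAT TGA ACT — ATG at 7, stop TAA at 22 → 18 nt.
Frame +2: TCC CGA TGG CCA ACA GCC TTT AAA CTA ATT GAA CTG — no ATG→stop ORF.
Frame +3: CCC GAT GGC CAA CAG CCT TTA AAC TAA TTG AAC — no ATG→stop ORF.
Frame -1: CAG TTC AAT TAG TTT AAA GGC TGT TGG CCA TCG GGA — no ATG→stop ORF.
Frame -2: AGT TCA ATT AGT TTA AAG GCT GTT GGC CAT CGG GAT — no ATG→stop ORF.
Frame -3: GTT CAA TTA GTT TAA AGG CTG TTG GCC ATC GGG — no ATG→stop ORF.
No ORF reaches 7 codons. Count = 0.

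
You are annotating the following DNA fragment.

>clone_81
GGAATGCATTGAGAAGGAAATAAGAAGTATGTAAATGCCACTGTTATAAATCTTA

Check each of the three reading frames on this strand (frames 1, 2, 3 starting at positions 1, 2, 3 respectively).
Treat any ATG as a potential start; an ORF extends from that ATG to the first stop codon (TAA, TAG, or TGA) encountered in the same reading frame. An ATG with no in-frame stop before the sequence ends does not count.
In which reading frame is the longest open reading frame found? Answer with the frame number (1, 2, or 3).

2

Frame 1: GGA ATG CAT TGA GAA GGA AAT AAG AAG TAT GTA AAT GCC ACT GTT ATA AAT CTT — ATG at 4, stop TGA at 10 → 9 nt.
Frame 2: GAA TGC ATT GAG AAG GAA ATA AGA AGT ATG TAA ATG CCA CTG TTA TAA ATC TTA — ATG at 29, stop TAA at 32 → 6 nt; ATG at 35, stop TAA at 47 → 15 nt.
Frame 3: AAT GCA TTG AGA AGG AAA TAA GAA GTA TGT AAA TGC CAC TGT TAT AAA TCT — no ATG→stop ORF.
Longest ORF is 15 nt in frame 2 (positions 35–49).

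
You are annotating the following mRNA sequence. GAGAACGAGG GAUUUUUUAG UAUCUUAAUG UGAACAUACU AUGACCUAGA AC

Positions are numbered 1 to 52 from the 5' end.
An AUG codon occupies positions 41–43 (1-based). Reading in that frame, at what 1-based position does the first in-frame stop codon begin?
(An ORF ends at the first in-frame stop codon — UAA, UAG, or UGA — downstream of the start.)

Codons from position 41: AUG (41–43), ACC (44–46), UAG (47–49).
UAG is a stop codon; it begins at position 47.

47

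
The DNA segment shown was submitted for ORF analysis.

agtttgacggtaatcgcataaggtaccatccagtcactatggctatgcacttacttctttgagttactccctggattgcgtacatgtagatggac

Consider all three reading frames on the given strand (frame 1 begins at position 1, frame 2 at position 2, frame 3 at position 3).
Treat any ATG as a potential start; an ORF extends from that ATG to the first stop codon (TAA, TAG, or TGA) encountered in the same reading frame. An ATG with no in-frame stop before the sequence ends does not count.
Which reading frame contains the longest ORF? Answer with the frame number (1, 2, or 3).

3

Frame 1: AGT TTG ACG GTA ATC GCA TAA GGT ACC ATC CAG TCA CTA TGG CTA TGC ACT TAC TTC TTT GAG TTA CTC CCT GGA TTG CGT ACA TGT AGA TGG — no ATG→stop ORF.
Frame 2: GTT TGA CGG TAA TCG CAT AAG GTA CCA TCC AGT CAC TAT GGC TAT GCA CTT ACT TCT TTG AGT TAC TCC CTG GAT TGC GTA CAT GTA GAT GGA — no ATG→stop ORF.
Frame 3: TTT GAC GGT AAT CGC ATA AGG TAC CAT CCA GTC ACT ATG GCT ATG CAC TTA CTT CTT TGA GTT ACT CCC TGG ATT GCG TAC ATG TAG ATG GAC — ATG at 39, stop TGA at 60 → 24 nt; ATG at 45, stop TGA at 60 → 18 nt; ATG at 84, stop TAG at 87 → 6 nt.
Longest ORF is 24 nt in frame 3 (positions 39–62).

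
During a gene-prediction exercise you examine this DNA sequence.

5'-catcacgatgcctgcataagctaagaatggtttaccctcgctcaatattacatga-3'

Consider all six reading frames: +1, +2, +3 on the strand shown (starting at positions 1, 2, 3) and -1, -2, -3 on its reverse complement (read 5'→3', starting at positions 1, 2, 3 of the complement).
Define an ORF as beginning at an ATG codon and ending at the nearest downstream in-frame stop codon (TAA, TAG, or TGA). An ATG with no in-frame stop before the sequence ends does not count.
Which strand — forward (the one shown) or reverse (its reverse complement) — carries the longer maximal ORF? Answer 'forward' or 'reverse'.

reverse

Reverse complement (5'→3'): TCATGTAATATTGAGCGAGGGTAAACCATTCTTAGCTTATGCAGGCATCGTGATG
Frame +1: CAT CAC GAT GCC TGC ATA AGC TAA GAA TGG TTT ACC CTC GCT CAA TAT TAC ATG — no ATG→stop ORF.
Frame +2: ATC ACG ATG CCT GCA TAA GCT AAG AAT GGT TTA CCC TCG CTC AAT ATT ACA TGA — ATG at 8, stop TAA at 17 → 12 nt.
Frame +3: TCA CGA TGC CTG CAT AAG CTA AGA ATG GTT TAC CCT CGC TCA ATA TTA CAT — no ATG→stop ORF.
Frame -1: TCA TGT AAT ATT GAG CGA GGG TAA ACC ATT CTT AGC TTA TGC AGG CAT CGT GAT — no ATG→stop ORF.
Frame -2: CAT GTA ATA TTG AGC GAG GGT AAA CCA TTC TTA GCT TAT GCA GGC ATC GTG ATG — no ATG→stop ORF.
Frame -3: ATG TAA TAT TGA GCG AGG GTA AAC CAT TCT TAG CTT ATG CAG GCA TCG TGA — ATG at 3, stop TAA at 6 → 6 nt; ATG at 39, stop TGA at 51 → 15 nt.
Forward-strand max 12 nt; reverse-strand max 15 nt. The reverse strand has the longer ORF.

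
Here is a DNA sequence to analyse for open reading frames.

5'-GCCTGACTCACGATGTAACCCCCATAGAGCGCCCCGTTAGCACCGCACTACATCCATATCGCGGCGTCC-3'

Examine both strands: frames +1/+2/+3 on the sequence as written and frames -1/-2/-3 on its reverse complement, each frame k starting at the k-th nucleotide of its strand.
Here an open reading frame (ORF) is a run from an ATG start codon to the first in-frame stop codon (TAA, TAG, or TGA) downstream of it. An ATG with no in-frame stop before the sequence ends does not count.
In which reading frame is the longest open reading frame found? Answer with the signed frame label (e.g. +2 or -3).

Reverse complement (5'→3'): GGACGCCGCGATATGGATGTAGTGCGGTGCTAACGGGGCGCTCTATGGGGGTTACATCGTGAGTCAGGC
Frame +1: GCC TGA CTC ACG ATG TAA CCC CCA TAG AGC GCC CCG TTA GCA CCG CAC TAC ATC CAT ATC GCG GCG TCC — ATG at 13, stop TAA at 16 → 6 nt.
Frame +2: CCT GAC TCA CGA TGT AAC CCC CAT AGA GCG CCC CGT TAG CAC CGC ACT ACA TCC ATA TCG CGG CGT — no ATG→stop ORF.
Frame +3: CTG ACT CAC GAT GTA ACC CCC ATA GAG CGC CCC GTT AGC ACC GCA CTA CAT CCA TAT CGC GGC GTC — no ATG→stop ORF.
Frame -1: GGA CGC CGC GAT ATG GAT GTA GTG CGG TGC TAA CGG GGC GCT CTA TGG GGG TTA CAT CGT GAG TCA GGC — ATG at 13, stop TAA at 31 → 21 nt.
Frame -2: GAC GCC GCG ATA TGG ATG TAG TGC GGT GCT AAC GGG GCG CTC TAT GGG GGT TAC ATC GTG AGT CAG — ATG at 17, stop TAG at 20 → 6 nt.
Frame -3: ACG CCG CGA TAT GGA TGT AGT GCG GTG CTA ACG GGG CGC TCT ATG GGG GTT ACA TCG TGA GTC AGG — ATG at 45, stop TGA at 60 → 18 nt.
Longest ORF is 21 nt in frame -1 (positions 13–33).

-1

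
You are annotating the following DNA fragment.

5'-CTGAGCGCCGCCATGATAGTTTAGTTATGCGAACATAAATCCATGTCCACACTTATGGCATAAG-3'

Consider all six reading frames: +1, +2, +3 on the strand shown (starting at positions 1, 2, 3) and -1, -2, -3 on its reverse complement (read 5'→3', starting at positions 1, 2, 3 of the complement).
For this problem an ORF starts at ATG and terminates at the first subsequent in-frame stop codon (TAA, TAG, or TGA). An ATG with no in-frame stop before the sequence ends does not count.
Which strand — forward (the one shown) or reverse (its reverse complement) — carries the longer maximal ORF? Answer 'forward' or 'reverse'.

reverse

Reverse complement (5'→3'): CTTATGCCATAAGTGTGGACATGGATTTATGTTCGCATAACTAAACTATCATGGCGGCGCTCAG
Frame +1: CTG AGC GCC GCC ATG ATA GTT TAG TTA TGC GAA CAT AAA TCC ATG TCC ACA CTT ATG GCA TAA — ATG at 13, stop TAG at 22 → 12 nt; ATG at 43, stop TAA at 61 → 21 nt; ATG at 55, stop TAA at 61 → 9 nt.
Frame +2: TGA GCG CCG CCA TGA TAG TTT AGT TAT GCG AAC ATA AAT CCA TGT CCA CAC TTA TGG CAT AAG — no ATG→stop ORF.
Frame +3: GAG CGC CGC CAT GAT AGT TTA GTT ATG CGA ACA TAA ATC CAT GTC CAC ACT TAT GGC ATA — ATG at 27, stop TAA at 36 → 12 nt.
Frame -1: CTT ATG CCA TAA GTG TGG ACA TGG ATT TAT GTT CGC ATA ACT AAA CTA TCA TGG CGG CGC TCA — ATG at 4, stop TAA at 10 → 9 nt.
Frame -2: TTA TGC CAT AAG TGT GGA CAT GGA TTT ATG TTC GCA TAA CTA AAC TAT CAT GGC GGC GCT CAG — ATG at 29, stop TAA at 38 → 12 nt.
Frame -3: TAT GCC ATA AGT GTG GAC ATG GAT TTA TGT TCG CAT AAC TAA ACT ATC ATG GCG GCG CTC — ATG at 21, stop TAA at 42 → 24 nt.
Forward-strand max 21 nt; reverse-strand max 24 nt. The reverse strand has the longer ORF.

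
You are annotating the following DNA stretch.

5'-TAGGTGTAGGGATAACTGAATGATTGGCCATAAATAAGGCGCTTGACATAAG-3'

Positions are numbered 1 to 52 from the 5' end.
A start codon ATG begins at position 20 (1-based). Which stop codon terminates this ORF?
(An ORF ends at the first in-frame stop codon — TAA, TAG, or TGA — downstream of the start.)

Codons from position 20: ATG (20–22), ATT (23–25), GGC (26–28), CAT (29–31), AAA (32–34), TAA (35–37).
The first in-frame stop codon is TAA.

TAA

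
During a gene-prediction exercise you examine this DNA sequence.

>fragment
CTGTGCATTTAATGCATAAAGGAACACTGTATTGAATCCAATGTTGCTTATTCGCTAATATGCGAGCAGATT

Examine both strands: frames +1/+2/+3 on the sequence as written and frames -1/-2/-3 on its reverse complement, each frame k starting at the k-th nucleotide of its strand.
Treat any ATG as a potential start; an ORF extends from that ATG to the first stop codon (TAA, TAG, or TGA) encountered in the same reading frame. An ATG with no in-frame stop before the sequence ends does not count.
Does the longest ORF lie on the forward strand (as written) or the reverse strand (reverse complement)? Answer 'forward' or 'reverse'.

Reverse complement (5'→3'): AATCTGCTCGCATATTAGCGAATAAGCAACATTGGATTCAATACAGTGTTCCTTTATGCATTAAATGCACAG
Frame +1: CTG TGC ATT TAA TGC ATA AAG GAA CAC TGT ATT GAA TCC AAT GTT GCT TAT TCG CTA ATA TGC GAG CAG ATT — no ATG→stop ORF.
Frame +2: TGT GCA TTT AAT GCA TAA AGG AAC ACT GTA TTG AAT CCA ATG TTG CTT ATT CGC TAA TAT GCG AGC AGA — ATG at 41, stop TAA at 56 → 18 nt.
Frame +3: GTG CAT TTA ATG CAT AAA GGA ACA CTG TAT TGA ATC CAA TGT TGC TTA TTC GCT AAT ATG CGA GCA GAT — ATG at 12, stop TGA at 33 → 24 nt.
Frame -1: AAT CTG CTC GCA TAT TAG CGA ATA AGC AAC ATT GGA TTC AAT ACA GTG TTC CTT TAT GCA TTA AAT GCA CAG — no ATG→stop ORF.
Frame -2: ATC TGC TCG CAT ATT AGC GAA TAA GCA ACA TTG GAT TCA ATA CAG TGT TCC TTT ATG CAT TAA ATG CAC — ATG at 56, stop TAA at 62 → 9 nt.
Frame -3: TCT GCT CGC ATA TTA GCG AAT AAG CAA CAT TGG ATT CAA TAC AGT GTT CCT TTA TGC ATT AAA TGC ACA — no ATG→stop ORF.
Forward-strand max 24 nt; reverse-strand max 9 nt. The forward strand has the longer ORF.

forward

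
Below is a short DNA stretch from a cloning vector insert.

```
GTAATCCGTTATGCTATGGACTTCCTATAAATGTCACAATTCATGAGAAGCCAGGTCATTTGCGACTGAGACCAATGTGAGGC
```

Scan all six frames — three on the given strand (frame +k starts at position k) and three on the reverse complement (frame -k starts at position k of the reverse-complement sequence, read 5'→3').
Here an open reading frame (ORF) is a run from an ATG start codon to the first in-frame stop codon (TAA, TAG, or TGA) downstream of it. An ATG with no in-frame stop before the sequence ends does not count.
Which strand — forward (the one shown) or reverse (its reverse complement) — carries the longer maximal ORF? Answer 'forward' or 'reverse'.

Reverse complement (5'→3'): GCCTCACATTGGTCTCAGTCGCAAATGACCTGGCTTCTCATGAATTGTGACATTTATAGGAAGTCCATAGCATAACGGATTAC
Frame +1: GTA ATC CGT TAT GCT ATG GAC TTC CTA TAA ATG TCA CAA TTC ATG AGA AGC CAG GTC ATT TGC GAC TGA GAC CAA TGT GAG — ATG at 16, stop TAA at 28 → 15 nt; ATG at 31, stop TGA at 67 → 39 nt; ATG at 43, stop TGA at 67 → 27 nt.
Frame +2: TAA TCC GTT ATG CTA TGG ACT TCC TAT AAA TGT CAC AAT TCA TGA GAA GCC AGG TCA TTT GCG ACT GAG ACC AAT GTG AGG — ATG at 11, stop TGA at 44 → 36 nt.
Frame +3: AAT CCG TTA TGC TAT GGA CTT CCT ATA AAT GTC ACA ATT CAT GAG AAG CCA GGT CAT TTG CGA CTG AGA CCA ATG TGA GGC — ATG at 75, stop TGA at 78 → 6 nt.
Frame -1: GCC TCA CAT TGG TCT CAG TCG CAA ATG ACC TGG CTT CTC ATG AAT TGT GAC ATT TAT AGG AAG TCC ATA GCA TAA CGG ATT — ATG at 25, stop TAA at 73 → 51 nt; ATG at 40, stop TAA at 73 → 36 nt.
Frame -2: CCT CAC ATT GGT CTC AGT CGC AAA TGA CCT GGC TTC TCA TGA ATT GTG ACA TTT ATA GGA AGT CCA TAG CAT AAC GGA TTA — no ATG→stop ORF.
Frame -3: CTC ACA TTG GTC TCA GTC GCA AAT GAC CTG GCT TCT CAT GAA TTG TGA CAT TTA TAG GAA GTC CAT AGC ATA ACG GAT TAC — no ATG→stop ORF.
Forward-strand max 39 nt; reverse-strand max 51 nt. The reverse strand has the longer ORF.

reverse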